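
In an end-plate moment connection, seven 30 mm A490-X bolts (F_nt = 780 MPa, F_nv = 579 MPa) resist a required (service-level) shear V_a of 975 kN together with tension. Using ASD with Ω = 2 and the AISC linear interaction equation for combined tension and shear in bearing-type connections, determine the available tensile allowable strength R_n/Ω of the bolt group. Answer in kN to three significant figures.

1200 kN

A_b = π·30²/4 = 706.9 mm²; f_rv = 975 × 1000 / (7 × 706.9) = 197 MPa.
F'_nt = 1.3 F_nt − (Ω F_nt / F_nv) f_rv = 1.3·780 − (2·780/579)·197 = 483.1 MPa, capped at F_nt → F'_nt = 483.1 MPa.
R_n = F'_nt · A_b · n = 483.1 × 706.9 × 7 / 1000 = 2390 kN.
Allowable strength R_n/Ω = 2390 / 2 = 1200 kN.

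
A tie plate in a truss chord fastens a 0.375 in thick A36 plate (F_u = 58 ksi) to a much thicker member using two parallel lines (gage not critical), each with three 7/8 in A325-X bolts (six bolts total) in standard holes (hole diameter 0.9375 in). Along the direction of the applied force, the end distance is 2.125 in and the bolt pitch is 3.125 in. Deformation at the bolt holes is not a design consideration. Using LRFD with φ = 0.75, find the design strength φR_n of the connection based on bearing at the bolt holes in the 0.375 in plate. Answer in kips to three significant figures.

Per bolt r_n = 1.5 l_c t F_u ≤ 3.0 d t F_u; upper limit = 3.0 × 0.875 × 0.375 × 58 = 57.09 kips.
Edge bolt: l_c = 2.125 − 0.9375/2 = 1.656 in → 1.5 × 1.656 × 0.375 × 58 = 54.04 → r_n = 54.04 kips.
Interior bolts: l_c = 3.125 − 0.9375 = 2.188 in → 1.5 × 2.188 × 0.375 × 58 = 71.37 → r_n = 57.09 kips.
R_n = 2 × 54.04 + 4 × 57.09 = 336.4 kips.
Design strength φR_n = 0.75 × 336.4 = 252 kips.

252 kips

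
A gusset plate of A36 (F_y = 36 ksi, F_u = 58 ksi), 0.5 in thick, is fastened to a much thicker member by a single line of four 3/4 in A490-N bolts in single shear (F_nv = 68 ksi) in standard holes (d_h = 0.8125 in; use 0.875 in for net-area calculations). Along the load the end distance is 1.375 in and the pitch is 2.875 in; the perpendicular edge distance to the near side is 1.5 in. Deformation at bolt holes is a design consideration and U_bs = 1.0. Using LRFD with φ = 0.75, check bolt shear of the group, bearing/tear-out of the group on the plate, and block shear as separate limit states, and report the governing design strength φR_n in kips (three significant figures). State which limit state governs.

Bolt shear: A_b = π·0.75²/4 = 0.4418 in²; R_n = 68 × 0.4418 × 4 × 1 = 120.2 kips → 0.75 × 120.2 = 90.1 kips.
Bearing: edge l_c = 0.9688, r_n = 33.71 kips; interior l_c = 2.062, r_n = 52.2 kips; R_n = 33.71 + 3·52.2 = 190.3 kips → 143 kips.
Block shear: A_gv = 5, A_nv = 3.469, A_nt = 0.5312 in²; R_n = min(0.6F_uA_nv, 0.6F_yA_gv) + U_bs·F_u·A_nt = 138.8 kips → 104 kips.
Bolt shear governs: 90.1 kips.

90.1 kips (bolt shear governs)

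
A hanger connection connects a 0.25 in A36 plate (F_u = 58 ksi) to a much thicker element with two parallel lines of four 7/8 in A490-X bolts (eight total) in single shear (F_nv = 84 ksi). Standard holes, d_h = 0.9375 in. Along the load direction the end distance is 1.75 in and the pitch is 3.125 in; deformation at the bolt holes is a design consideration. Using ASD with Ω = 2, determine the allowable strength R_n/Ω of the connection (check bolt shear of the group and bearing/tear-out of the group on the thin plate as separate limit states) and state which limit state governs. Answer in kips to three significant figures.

114 kips (bearing governs)

Bolt shear: A_b = π·0.875²/4 = 0.6013 in²; R_n = 84 × 0.6013 × 8 × 1 = 404.1 kips → 404.1 / 2 = 202 kips.
Bearing (1.2 l_c t F_u ≤ 2.4 d t F_u): upper limit = 2.4·0.875·0.25·58 = 30.45 kips.
  Edge l_c = 1.75 − 0.9375/2 = 1.281 → r_n = 22.29 kips; interior l_c = 3.125 − 0.9375 = 2.188 → r_n = 30.45 kips.
  R_n,bearing = 2·22.29 + 6·30.45 = 227.3 kips → 227.3 / 2 = 114 kips.
Bearing governs: 114 kips.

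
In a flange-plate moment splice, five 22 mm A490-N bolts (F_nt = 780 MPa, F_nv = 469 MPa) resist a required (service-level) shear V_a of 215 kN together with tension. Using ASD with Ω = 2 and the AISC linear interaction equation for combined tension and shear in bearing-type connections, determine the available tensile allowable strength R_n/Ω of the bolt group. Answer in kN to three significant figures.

606 kN

A_b = π·22²/4 = 380.1 mm²; f_rv = 215 × 1000 / (5 × 380.1) = 113.1 MPa.
F'_nt = 1.3 F_nt − (Ω F_nt / F_nv) f_rv = 1.3·780 − (2·780/469)·113.1 = 637.7 MPa, capped at F_nt → F'_nt = 637.7 MPa.
R_n = F'_nt · A_b · n = 637.7 × 380.1 × 5 / 1000 = 1212 kN.
Allowable strength R_n/Ω = 1212 / 2 = 606 kN.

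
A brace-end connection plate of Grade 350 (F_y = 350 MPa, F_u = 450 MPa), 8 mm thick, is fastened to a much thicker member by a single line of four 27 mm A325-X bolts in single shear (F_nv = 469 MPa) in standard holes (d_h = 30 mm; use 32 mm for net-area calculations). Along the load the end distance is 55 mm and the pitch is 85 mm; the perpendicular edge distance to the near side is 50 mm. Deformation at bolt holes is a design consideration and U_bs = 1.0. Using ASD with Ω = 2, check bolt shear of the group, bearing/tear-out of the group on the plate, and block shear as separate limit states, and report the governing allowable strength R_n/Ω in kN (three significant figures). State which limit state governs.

Bolt shear: A_b = π·27²/4 = 572.6 mm²; R_n = 469 × 572.6 × 4 × 1 / 1000 = 1074 kN → 1074 / 2 = 537 kN.
Bearing: edge l_c = 40, r_n = 172.8 kN; interior l_c = 55, r_n = 233.3 kN; R_n = 172.8 + 3·233.3 = 872.6 kN → 436 kN.
Block shear: A_gv = 2480, A_nv = 1584, A_nt = 272 mm²; R_n = min(0.6F_uA_nv, 0.6F_yA_gv) + U_bs·F_u·A_nt = 550.1 kN → 275 kN.
Block shear governs: 275 kN.

275 kN (block shear governs)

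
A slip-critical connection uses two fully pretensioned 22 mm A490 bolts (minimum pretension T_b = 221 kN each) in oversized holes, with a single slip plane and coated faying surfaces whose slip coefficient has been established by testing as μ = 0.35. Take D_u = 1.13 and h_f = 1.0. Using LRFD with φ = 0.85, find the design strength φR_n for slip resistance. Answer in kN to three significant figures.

149 kN

R_n = μ · D_u · h_f · T_b · n_s · n_b = 0.35 × 1.13 × 1.0 × 221 × 1 × 2 = 174.8 kN.
Design strength φR_n = 0.85 × 174.8 = 149 kN.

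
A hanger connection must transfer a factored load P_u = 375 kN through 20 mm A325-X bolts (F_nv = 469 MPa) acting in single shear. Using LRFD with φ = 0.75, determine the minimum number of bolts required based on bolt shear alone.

4 bolts

A_b = π·20²/4 = 314.2 mm².
Per-bolt design strength φR_n = 0.75 × 469 × 314.2 × 1 / 1000 = 110.5 kN.
n ≥ 375 / 110.5 = 3.393 → use 4 bolts.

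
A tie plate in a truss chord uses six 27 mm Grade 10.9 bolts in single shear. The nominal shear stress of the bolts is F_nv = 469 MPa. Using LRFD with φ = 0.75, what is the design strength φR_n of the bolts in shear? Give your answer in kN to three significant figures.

1210 kN

A_b = π × 27² / 4 = 572.6 mm².
R_n = F_nv · A_b · n · n_s = 469 × 572.6 × 6 × 1 / 1000 = 1611 kN.
Design strength φR_n = 0.75 × 1611 = 1210 kN.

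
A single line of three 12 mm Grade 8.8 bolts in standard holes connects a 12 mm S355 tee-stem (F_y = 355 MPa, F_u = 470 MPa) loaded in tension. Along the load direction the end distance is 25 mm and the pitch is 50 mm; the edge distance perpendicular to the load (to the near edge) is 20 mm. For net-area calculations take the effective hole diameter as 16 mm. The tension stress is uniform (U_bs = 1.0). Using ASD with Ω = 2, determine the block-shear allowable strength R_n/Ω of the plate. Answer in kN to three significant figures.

Shear plane L_v = 25 + 2·50 = 125 mm; A_gv = 125 × 12 = 1500 mm².
A_nv = (125 − 2.5·16) × 12 = 1020 mm².
A_nt = (20 − 0.5·16) × 12 = 144 mm².
0.6 F_u A_nv = 287.6 kN; 0.6 F_y A_gv = 319.5 kN → shear rupture governs the shear term.
R_n = 287.6 + 1.0 × 470 × 144 / 1000 = 355.3 kN.
Allowable strength R_n/Ω = 355.3 / 2 = 178 kN.

178 kN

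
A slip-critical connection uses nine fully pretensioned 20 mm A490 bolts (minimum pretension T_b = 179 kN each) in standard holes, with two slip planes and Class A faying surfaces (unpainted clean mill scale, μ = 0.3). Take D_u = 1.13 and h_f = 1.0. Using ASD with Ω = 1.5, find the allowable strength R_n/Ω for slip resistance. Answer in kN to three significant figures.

728 kN

R_n = μ · D_u · h_f · T_b · n_s · n_b = 0.3 × 1.13 × 1.0 × 179 × 2 × 9 = 1092 kN.
Allowable strength R_n/Ω = 1092 / 1.5 = 728 kN.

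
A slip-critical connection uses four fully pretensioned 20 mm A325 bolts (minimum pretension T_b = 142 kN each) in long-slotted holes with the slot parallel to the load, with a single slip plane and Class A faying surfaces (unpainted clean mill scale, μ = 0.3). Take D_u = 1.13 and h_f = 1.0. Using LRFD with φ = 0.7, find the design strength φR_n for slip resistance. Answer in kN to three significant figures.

R_n = μ · D_u · h_f · T_b · n_s · n_b = 0.3 × 1.13 × 1.0 × 142 × 1 × 4 = 192.6 kN.
Design strength φR_n = 0.7 × 192.6 = 135 kN.

135 kN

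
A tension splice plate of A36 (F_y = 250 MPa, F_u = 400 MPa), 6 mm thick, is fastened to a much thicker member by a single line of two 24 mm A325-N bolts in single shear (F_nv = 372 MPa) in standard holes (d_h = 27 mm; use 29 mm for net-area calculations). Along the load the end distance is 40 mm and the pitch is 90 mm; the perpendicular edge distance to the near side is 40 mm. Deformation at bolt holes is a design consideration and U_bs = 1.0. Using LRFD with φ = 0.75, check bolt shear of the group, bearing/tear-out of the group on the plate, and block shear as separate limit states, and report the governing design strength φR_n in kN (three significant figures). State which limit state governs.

134 kN (block shear governs)

Bolt shear: A_b = π·24²/4 = 452.4 mm²; R_n = 372 × 452.4 × 2 × 1 / 1000 = 336.6 kN → 0.75 × 336.6 = 252 kN.
Bearing: edge l_c = 26.5, r_n = 76.32 kN; interior l_c = 63, r_n = 138.2 kN; R_n = 76.32 + 1·138.2 = 214.6 kN → 161 kN.
Block shear: A_gv = 780, A_nv = 519, A_nt = 153 mm²; R_n = min(0.6F_uA_nv, 0.6F_yA_gv) + U_bs·F_u·A_nt = 178.2 kN → 134 kN.
Block shear governs: 134 kN.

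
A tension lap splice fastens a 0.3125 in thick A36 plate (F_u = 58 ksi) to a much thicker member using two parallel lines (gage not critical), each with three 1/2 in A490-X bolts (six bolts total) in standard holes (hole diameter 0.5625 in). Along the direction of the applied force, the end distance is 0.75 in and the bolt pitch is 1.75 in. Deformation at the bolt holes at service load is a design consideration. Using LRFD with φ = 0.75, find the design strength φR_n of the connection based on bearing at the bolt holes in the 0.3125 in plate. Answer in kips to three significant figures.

80.5 kips

Per bolt r_n = 1.2 l_c t F_u ≤ 2.4 d t F_u; upper limit = 2.4 × 0.5 × 0.3125 × 58 = 21.75 kips.
Edge bolt: l_c = 0.75 − 0.5625/2 = 0.4688 in → 1.2 × 0.4688 × 0.3125 × 58 = 10.2 → r_n = 10.2 kips.
Interior bolts: l_c = 1.75 − 0.5625 = 1.188 in → 1.2 × 1.188 × 0.3125 × 58 = 25.83 → r_n = 21.75 kips.
R_n = 2 × 10.2 + 4 × 21.75 = 107.4 kips.
Design strength φR_n = 0.75 × 107.4 = 80.5 kips.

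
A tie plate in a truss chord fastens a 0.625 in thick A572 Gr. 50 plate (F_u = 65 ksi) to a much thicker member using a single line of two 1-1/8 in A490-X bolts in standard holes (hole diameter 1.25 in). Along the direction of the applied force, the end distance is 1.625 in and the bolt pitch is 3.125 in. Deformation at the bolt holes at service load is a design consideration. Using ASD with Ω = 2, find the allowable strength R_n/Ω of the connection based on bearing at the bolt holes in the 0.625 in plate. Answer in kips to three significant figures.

Per bolt r_n = 1.2 l_c t F_u ≤ 2.4 d t F_u; upper limit = 2.4 × 1.125 × 0.625 × 65 = 109.7 kips.
Edge bolt: l_c = 1.625 − 1.25/2 = 1 in → 1.2 × 1 × 0.625 × 65 = 48.75 → r_n = 48.75 kips.
Interior bolts: l_c = 3.125 − 1.25 = 1.875 in → 1.2 × 1.875 × 0.625 × 65 = 91.41 → r_n = 91.41 kips.
R_n = 1 × 48.75 + 1 × 91.41 = 140.2 kips.
Allowable strength R_n/Ω = 140.2 / 2 = 70.1 kips.

70.1 kips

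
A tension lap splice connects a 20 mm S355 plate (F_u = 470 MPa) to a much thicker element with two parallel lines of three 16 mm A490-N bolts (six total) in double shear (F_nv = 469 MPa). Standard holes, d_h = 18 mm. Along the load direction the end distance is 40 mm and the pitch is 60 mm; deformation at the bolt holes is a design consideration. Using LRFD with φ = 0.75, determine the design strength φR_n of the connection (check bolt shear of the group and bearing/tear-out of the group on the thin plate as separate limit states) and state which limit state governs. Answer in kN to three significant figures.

Bolt shear: A_b = π·16²/4 = 201.1 mm²; R_n = 469 × 201.1 × 6 × 2 / 1000 = 1132 kN → 0.75 × 1132 = 849 kN.
Bearing (1.2 l_c t F_u ≤ 2.4 d t F_u): upper limit = 2.4·16·20·470 / 1000 = 361 kN.
  Edge l_c = 40 − 18/2 = 31 → r_n = 349.7 kN; interior l_c = 60 − 18 = 42 → r_n = 361 kN.
  R_n,bearing = 2·349.7 + 4·361 = 2143 kN → 0.75 × 2143 = 1610 kN.
Bolt shear governs: 849 kN.

849 kN (bolt shear governs)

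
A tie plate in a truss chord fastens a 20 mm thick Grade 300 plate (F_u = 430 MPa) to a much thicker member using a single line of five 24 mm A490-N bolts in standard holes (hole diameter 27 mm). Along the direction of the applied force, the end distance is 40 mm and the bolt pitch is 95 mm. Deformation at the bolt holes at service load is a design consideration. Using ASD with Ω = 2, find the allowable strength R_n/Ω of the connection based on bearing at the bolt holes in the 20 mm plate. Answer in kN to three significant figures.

Per bolt r_n = 1.2 l_c t F_u ≤ 2.4 d t F_u; upper limit = 2.4 × 24 × 20 × 430 / 1000 = 495.4 kN.
Edge bolt: l_c = 40 − 27/2 = 26.5 mm → 1.2 × 26.5 × 20 × 430 / 1000 = 273.5 → r_n = 273.5 kN.
Interior bolts: l_c = 95 − 27 = 68 mm → 1.2 × 68 × 20 × 430 / 1000 = 701.8 → r_n = 495.4 kN.
R_n = 1 × 273.5 + 4 × 495.4 = 2255 kN.
Allowable strength R_n/Ω = 2255 / 2 = 1130 kN.

1130 kN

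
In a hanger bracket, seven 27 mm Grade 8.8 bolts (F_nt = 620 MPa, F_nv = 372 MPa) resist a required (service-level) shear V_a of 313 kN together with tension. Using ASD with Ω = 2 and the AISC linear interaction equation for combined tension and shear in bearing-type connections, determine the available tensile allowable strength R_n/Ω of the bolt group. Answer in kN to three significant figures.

A_b = π·27²/4 = 572.6 mm²; f_rv = 313 × 1000 / (7 × 572.6) = 78.1 MPa.
F'_nt = 1.3 F_nt − (Ω F_nt / F_nv) f_rv = 1.3·620 − (2·620/372)·78.1 = 545.7 MPa, capped at F_nt → F'_nt = 545.7 MPa.
R_n = F'_nt · A_b · n = 545.7 × 572.6 × 7 / 1000 = 2187 kN.
Allowable strength R_n/Ω = 2187 / 2 = 1090 kN.

1090 kN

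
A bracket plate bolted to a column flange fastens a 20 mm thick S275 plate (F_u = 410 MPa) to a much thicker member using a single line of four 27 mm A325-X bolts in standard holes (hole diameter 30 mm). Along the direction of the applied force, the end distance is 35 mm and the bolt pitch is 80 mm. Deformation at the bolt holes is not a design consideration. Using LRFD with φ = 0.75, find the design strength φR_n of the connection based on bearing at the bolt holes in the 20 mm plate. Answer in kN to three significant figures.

Per bolt r_n = 1.5 l_c t F_u ≤ 3.0 d t F_u; upper limit = 3.0 × 27 × 20 × 410 / 1000 = 664.2 kN.
Edge bolt: l_c = 35 − 30/2 = 20 mm → 1.5 × 20 × 20 × 410 / 1000 = 246 → r_n = 246 kN.
Interior bolts: l_c = 80 − 30 = 50 mm → 1.5 × 50 × 20 × 410 / 1000 = 615 → r_n = 615 kN.
R_n = 1 × 246 + 3 × 615 = 2091 kN.
Design strength φR_n = 0.75 × 2091 = 1570 kN.

1570 kN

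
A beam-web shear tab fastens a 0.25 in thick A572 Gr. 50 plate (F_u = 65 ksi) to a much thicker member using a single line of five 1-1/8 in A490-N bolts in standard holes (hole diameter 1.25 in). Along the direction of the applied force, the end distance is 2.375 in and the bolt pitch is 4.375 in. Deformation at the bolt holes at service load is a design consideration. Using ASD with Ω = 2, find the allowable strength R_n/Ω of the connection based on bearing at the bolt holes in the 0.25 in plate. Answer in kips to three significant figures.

105 kips

Per bolt r_n = 1.2 l_c t F_u ≤ 2.4 d t F_u; upper limit = 2.4 × 1.125 × 0.25 × 65 = 43.87 kips.
Edge bolt: l_c = 2.375 − 1.25/2 = 1.75 in → 1.2 × 1.75 × 0.25 × 65 = 34.12 → r_n = 34.12 kips.
Interior bolts: l_c = 4.375 − 1.25 = 3.125 in → 1.2 × 3.125 × 0.25 × 65 = 60.94 → r_n = 43.87 kips.
R_n = 1 × 34.12 + 4 × 43.87 = 209.6 kips.
Allowable strength R_n/Ω = 209.6 / 2 = 105 kips.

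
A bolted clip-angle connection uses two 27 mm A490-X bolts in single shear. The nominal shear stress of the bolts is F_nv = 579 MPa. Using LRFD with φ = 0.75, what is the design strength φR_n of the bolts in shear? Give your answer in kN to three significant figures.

A_b = π × 27² / 4 = 572.6 mm².
R_n = F_nv · A_b · n · n_s = 579 × 572.6 × 2 × 1 / 1000 = 663 kN.
Design strength φR_n = 0.75 × 663 = 497 kN.

497 kN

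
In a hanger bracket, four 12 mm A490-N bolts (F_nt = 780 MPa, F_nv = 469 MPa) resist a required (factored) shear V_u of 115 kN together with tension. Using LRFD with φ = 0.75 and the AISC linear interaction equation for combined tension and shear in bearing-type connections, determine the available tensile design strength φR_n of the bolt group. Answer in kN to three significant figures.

153 kN

A_b = π·12²/4 = 113.1 mm²; f_rv = 115 × 1000 / (4 × 113.1) = 254.2 MPa.
F'_nt = 1.3 F_nt − (F_nt / φF_nv) f_rv = 1.3·780 − (780/(0.75·469))·254.2 = 450.3 MPa, capped at F_nt → F'_nt = 450.3 MPa.
R_n = F'_nt · A_b · n = 450.3 × 113.1 × 4 / 1000 = 203.7 kN.
Design strength φR_n = 0.75 × 203.7 = 153 kN.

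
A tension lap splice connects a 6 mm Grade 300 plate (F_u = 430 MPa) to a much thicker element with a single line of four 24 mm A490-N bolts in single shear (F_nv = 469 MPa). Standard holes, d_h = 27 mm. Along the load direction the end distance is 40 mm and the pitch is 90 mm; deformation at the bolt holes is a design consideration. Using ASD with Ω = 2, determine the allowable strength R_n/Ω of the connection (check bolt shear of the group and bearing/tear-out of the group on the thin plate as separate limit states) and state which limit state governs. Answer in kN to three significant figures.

Bolt shear: A_b = π·24²/4 = 452.4 mm²; R_n = 469 × 452.4 × 4 × 1 / 1000 = 848.7 kN → 848.7 / 2 = 424 kN.
Bearing (1.2 l_c t F_u ≤ 2.4 d t F_u): upper limit = 2.4·24·6·430 / 1000 = 148.6 kN.
  Edge l_c = 40 − 27/2 = 26.5 → r_n = 82.04 kN; interior l_c = 90 − 27 = 63 → r_n = 148.6 kN.
  R_n,bearing = 1·82.04 + 3·148.6 = 527.9 kN → 527.9 / 2 = 264 kN.
Bearing governs: 264 kN.

264 kN (bearing governs)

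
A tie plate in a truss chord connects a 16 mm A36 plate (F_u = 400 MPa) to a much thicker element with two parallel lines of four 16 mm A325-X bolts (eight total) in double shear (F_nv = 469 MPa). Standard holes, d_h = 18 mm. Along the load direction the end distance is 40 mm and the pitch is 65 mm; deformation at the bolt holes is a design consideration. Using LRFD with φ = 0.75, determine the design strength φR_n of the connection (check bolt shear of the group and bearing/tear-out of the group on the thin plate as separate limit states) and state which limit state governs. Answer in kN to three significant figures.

1130 kN (bolt shear governs)

Bolt shear: A_b = π·16²/4 = 201.1 mm²; R_n = 469 × 201.1 × 8 × 2 / 1000 = 1509 kN → 0.75 × 1509 = 1130 kN.
Bearing (1.2 l_c t F_u ≤ 2.4 d t F_u): upper limit = 2.4·16·16·400 / 1000 = 245.8 kN.
  Edge l_c = 40 − 18/2 = 31 → r_n = 238.1 kN; interior l_c = 65 − 18 = 47 → r_n = 245.8 kN.
  R_n,bearing = 2·238.1 + 6·245.8 = 1951 kN → 0.75 × 1951 = 1460 kN.
Bolt shear governs: 1130 kN.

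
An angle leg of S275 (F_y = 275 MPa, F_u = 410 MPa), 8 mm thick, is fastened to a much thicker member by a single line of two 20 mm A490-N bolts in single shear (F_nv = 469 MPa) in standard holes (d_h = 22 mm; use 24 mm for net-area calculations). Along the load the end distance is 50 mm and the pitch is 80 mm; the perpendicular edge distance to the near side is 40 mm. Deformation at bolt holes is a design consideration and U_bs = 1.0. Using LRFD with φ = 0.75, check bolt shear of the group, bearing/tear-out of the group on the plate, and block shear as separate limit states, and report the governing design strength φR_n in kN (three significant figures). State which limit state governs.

198 kN (block shear governs)

Bolt shear: A_b = π·20²/4 = 314.2 mm²; R_n = 469 × 314.2 × 2 × 1 / 1000 = 294.7 kN → 0.75 × 294.7 = 221 kN.
Bearing: edge l_c = 39, r_n = 153.5 kN; interior l_c = 58, r_n = 157.4 kN; R_n = 153.5 + 1·157.4 = 310.9 kN → 233 kN.
Block shear: A_gv = 1040, A_nv = 752, A_nt = 224 mm²; R_n = min(0.6F_uA_nv, 0.6F_yA_gv) + U_bs·F_u·A_nt = 263.4 kN → 198 kN.
Block shear governs: 198 kN.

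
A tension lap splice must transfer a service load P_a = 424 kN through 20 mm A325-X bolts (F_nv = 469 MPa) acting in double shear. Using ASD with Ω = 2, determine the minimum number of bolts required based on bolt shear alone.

A_b = π·20²/4 = 314.2 mm².
Per-bolt allowable strength R_n/Ω = 469 × 314.2 × 2 / 1000 / 2 = 147.3 kN.
n ≥ 424 / 147.3 = 2.878 → use 3 bolts.

3 bolts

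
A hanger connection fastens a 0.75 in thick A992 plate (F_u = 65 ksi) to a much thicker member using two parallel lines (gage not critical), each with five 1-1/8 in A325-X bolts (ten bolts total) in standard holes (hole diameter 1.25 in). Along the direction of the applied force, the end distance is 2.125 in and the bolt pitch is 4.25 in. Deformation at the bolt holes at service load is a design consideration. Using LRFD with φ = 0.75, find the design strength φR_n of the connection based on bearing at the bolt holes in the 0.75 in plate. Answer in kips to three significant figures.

Per bolt r_n = 1.2 l_c t F_u ≤ 2.4 d t F_u; upper limit = 2.4 × 1.125 × 0.75 × 65 = 131.6 kips.
Edge bolt: l_c = 2.125 − 1.25/2 = 1.5 in → 1.2 × 1.5 × 0.75 × 65 = 87.75 → r_n = 87.75 kips.
Interior bolts: l_c = 4.25 − 1.25 = 3 in → 1.2 × 3 × 0.75 × 65 = 175.5 → r_n = 131.6 kips.
R_n = 2 × 87.75 + 8 × 131.6 = 1228 kips.
Design strength φR_n = 0.75 × 1228 = 921 kips.

921 kips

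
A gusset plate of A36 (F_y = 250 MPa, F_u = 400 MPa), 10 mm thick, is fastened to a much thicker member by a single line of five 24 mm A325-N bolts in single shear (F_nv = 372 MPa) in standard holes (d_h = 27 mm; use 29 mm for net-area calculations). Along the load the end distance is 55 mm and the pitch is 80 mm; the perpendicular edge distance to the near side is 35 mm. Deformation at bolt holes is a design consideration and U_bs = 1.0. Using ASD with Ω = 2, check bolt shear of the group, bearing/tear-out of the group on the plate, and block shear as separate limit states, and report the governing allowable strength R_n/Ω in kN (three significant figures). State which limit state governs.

Bolt shear: A_b = π·24²/4 = 452.4 mm²; R_n = 372 × 452.4 × 5 × 1 / 1000 = 841.4 kN → 841.4 / 2 = 421 kN.
Bearing: edge l_c = 41.5, r_n = 199.2 kN; interior l_c = 53, r_n = 230.4 kN; R_n = 199.2 + 4·230.4 = 1121 kN → 560 kN.
Block shear: A_gv = 3750, A_nv = 2445, A_nt = 205 mm²; R_n = min(0.6F_uA_nv, 0.6F_yA_gv) + U_bs·F_u·A_nt = 644.5 kN → 322 kN.
Block shear governs: 322 kN.

322 kN (block shear governs)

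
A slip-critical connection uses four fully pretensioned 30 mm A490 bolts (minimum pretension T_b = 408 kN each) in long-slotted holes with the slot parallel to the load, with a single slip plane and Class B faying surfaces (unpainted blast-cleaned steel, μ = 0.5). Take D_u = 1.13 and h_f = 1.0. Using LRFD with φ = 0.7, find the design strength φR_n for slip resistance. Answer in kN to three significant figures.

645 kN

R_n = μ · D_u · h_f · T_b · n_s · n_b = 0.5 × 1.13 × 1.0 × 408 × 1 × 4 = 922.1 kN.
Design strength φR_n = 0.7 × 922.1 = 645 kN.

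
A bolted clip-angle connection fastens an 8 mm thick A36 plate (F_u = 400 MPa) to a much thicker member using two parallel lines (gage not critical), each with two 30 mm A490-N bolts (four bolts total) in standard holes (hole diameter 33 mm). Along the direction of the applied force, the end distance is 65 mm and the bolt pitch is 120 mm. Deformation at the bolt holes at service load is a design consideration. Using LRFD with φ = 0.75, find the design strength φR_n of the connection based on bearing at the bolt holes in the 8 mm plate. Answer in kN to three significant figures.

Per bolt r_n = 1.2 l_c t F_u ≤ 2.4 d t F_u; upper limit = 2.4 × 30 × 8 × 400 / 1000 = 230.4 kN.
Edge bolt: l_c = 65 − 33/2 = 48.5 mm → 1.2 × 48.5 × 8 × 400 / 1000 = 186.2 → r_n = 186.2 kN.
Interior bolts: l_c = 120 − 33 = 87 mm → 1.2 × 87 × 8 × 400 / 1000 = 334.1 → r_n = 230.4 kN.
R_n = 2 × 186.2 + 2 × 230.4 = 833.3 kN.
Design strength φR_n = 0.75 × 833.3 = 625 kN.

625 kN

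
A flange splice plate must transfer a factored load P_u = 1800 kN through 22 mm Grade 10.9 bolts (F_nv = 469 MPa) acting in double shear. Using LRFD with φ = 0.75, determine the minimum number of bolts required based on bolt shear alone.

7 bolts

A_b = π·22²/4 = 380.1 mm².
Per-bolt design strength φR_n = 0.75 × 469 × 380.1 × 2 / 1000 = 267.4 kN.
n ≥ 1800 / 267.4 = 6.731 → use 7 bolts.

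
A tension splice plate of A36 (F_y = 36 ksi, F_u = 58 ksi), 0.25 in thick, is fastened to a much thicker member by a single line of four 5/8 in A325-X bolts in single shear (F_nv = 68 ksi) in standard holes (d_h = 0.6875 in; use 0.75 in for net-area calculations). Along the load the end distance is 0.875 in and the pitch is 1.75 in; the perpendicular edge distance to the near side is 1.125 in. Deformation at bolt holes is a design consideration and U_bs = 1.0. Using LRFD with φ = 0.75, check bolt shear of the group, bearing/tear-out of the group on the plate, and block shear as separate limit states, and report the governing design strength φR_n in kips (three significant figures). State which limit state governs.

Bolt shear: A_b = π·0.625²/4 = 0.3068 in²; R_n = 68 × 0.3068 × 4 × 1 = 83.45 kips → 0.75 × 83.45 = 62.6 kips.
Bearing: edge l_c = 0.5312, r_n = 9.244 kips; interior l_c = 1.062, r_n = 18.49 kips; R_n = 9.244 + 3·18.49 = 64.71 kips → 48.5 kips.
Block shear: A_gv = 1.531, A_nv = 0.875, A_nt = 0.1875 in²; R_n = min(0.6F_uA_nv, 0.6F_yA_gv) + U_bs·F_u·A_nt = 41.32 kips → 31 kips.
Block shear governs: 31 kips.

31 kips (block shear governs)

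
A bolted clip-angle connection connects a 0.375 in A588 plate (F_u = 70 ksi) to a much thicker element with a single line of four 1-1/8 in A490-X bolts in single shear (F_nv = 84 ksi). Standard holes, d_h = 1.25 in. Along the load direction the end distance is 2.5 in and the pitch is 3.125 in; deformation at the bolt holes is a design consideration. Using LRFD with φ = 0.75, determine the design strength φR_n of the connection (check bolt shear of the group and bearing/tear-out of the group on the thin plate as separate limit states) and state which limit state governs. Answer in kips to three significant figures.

177 kips (bearing governs)

Bolt shear: A_b = π·1.125²/4 = 0.994 in²; R_n = 84 × 0.994 × 4 × 1 = 334 kips → 0.75 × 334 = 250 kips.
Bearing (1.2 l_c t F_u ≤ 2.4 d t F_u): upper limit = 2.4·1.125·0.375·70 = 70.88 kips.
  Edge l_c = 2.5 − 1.25/2 = 1.875 → r_n = 59.06 kips; interior l_c = 3.125 − 1.25 = 1.875 → r_n = 59.06 kips.
  R_n,bearing = 1·59.06 + 3·59.06 = 236.2 kips → 0.75 × 236.2 = 177 kips.
Bearing governs: 177 kips.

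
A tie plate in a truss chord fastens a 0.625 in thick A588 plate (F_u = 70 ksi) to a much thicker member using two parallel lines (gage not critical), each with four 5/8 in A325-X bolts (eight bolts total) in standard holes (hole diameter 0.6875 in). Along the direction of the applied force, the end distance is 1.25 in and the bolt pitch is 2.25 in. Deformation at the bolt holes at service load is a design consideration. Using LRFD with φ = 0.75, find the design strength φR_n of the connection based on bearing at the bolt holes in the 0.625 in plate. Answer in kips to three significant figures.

367 kips

Per bolt r_n = 1.2 l_c t F_u ≤ 2.4 d t F_u; upper limit = 2.4 × 0.625 × 0.625 × 70 = 65.62 kips.
Edge bolt: l_c = 1.25 − 0.6875/2 = 0.9062 in → 1.2 × 0.9062 × 0.625 × 70 = 47.58 → r_n = 47.58 kips.
Interior bolts: l_c = 2.25 − 0.6875 = 1.562 in → 1.2 × 1.562 × 0.625 × 70 = 82.03 → r_n = 65.62 kips.
R_n = 2 × 47.58 + 6 × 65.62 = 488.9 kips.
Design strength φR_n = 0.75 × 488.9 = 367 kips.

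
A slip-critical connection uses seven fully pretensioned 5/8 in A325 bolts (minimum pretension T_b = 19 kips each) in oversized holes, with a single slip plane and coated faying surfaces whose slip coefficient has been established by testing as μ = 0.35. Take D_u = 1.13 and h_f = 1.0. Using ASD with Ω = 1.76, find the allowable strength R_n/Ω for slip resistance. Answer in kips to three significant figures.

R_n = μ · D_u · h_f · T_b · n_s · n_b = 0.35 × 1.13 × 1.0 × 19 × 1 × 7 = 52.6 kips.
Allowable strength R_n/Ω = 52.6 / 1.76 = 29.9 kips.

29.9 kips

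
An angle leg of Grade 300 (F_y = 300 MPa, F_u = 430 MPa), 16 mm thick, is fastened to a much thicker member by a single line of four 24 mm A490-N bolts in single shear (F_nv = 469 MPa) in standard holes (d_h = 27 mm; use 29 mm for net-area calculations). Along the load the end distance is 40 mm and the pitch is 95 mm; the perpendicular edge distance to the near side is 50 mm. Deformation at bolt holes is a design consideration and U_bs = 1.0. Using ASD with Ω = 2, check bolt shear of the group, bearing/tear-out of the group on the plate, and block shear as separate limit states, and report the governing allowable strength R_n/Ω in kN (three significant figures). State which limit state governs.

Bolt shear: A_b = π·24²/4 = 452.4 mm²; R_n = 469 × 452.4 × 4 × 1 / 1000 = 848.7 kN → 848.7 / 2 = 424 kN.
Bearing: edge l_c = 26.5, r_n = 218.8 kN; interior l_c = 68, r_n = 396.3 kN; R_n = 218.8 + 3·396.3 = 1408 kN → 704 kN.
Block shear: A_gv = 5200, A_nv = 3576, A_nt = 568 mm²; R_n = min(0.6F_uA_nv, 0.6F_yA_gv) + U_bs·F_u·A_nt = 1167 kN → 583 kN.
Bolt shear governs: 424 kN.

424 kN (bolt shear governs)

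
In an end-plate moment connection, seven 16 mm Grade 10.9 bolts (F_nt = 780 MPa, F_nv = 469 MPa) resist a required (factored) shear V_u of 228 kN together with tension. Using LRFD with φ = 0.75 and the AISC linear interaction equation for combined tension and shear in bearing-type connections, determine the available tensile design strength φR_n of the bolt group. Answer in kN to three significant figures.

A_b = π·16²/4 = 201.1 mm²; f_rv = 228 × 1000 / (7 × 201.1) = 162 MPa.
F'_nt = 1.3 F_nt − (F_nt / φF_nv) f_rv = 1.3·780 − (780/(0.75·469))·162 = 654.8 MPa, capped at F_nt → F'_nt = 654.8 MPa.
R_n = F'_nt · A_b · n = 654.8 × 201.1 × 7 / 1000 = 921.6 kN.
Design strength φR_n = 0.75 × 921.6 = 691 kN.

691 kN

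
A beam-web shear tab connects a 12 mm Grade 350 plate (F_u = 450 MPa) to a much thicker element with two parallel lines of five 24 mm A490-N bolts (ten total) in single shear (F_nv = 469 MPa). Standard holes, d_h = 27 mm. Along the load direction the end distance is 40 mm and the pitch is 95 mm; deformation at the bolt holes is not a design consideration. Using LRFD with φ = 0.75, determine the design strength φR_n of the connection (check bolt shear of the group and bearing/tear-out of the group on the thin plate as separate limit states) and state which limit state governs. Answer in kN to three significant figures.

1590 kN (bolt shear governs)

Bolt shear: A_b = π·24²/4 = 452.4 mm²; R_n = 469 × 452.4 × 10 × 1 / 1000 = 2122 kN → 0.75 × 2122 = 1590 kN.
Bearing (1.5 l_c t F_u ≤ 3.0 d t F_u): upper limit = 3.0·24·12·450 / 1000 = 388.8 kN.
  Edge l_c = 40 − 27/2 = 26.5 → r_n = 214.7 kN; interior l_c = 95 − 27 = 68 → r_n = 388.8 kN.
  R_n,bearing = 2·214.7 + 8·388.8 = 3540 kN → 0.75 × 3540 = 2650 kN.
Bolt shear governs: 1590 kN.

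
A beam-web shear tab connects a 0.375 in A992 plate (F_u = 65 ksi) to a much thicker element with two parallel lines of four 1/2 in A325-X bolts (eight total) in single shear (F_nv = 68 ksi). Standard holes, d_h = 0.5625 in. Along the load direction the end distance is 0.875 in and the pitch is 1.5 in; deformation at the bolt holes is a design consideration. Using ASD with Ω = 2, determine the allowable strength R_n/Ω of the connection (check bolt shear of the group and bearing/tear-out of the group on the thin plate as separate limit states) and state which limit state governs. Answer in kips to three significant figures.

Bolt shear: A_b = π·0.5²/4 = 0.1963 in²; R_n = 68 × 0.1963 × 8 × 1 = 106.8 kips → 106.8 / 2 = 53.4 kips.
Bearing (1.2 l_c t F_u ≤ 2.4 d t F_u): upper limit = 2.4·0.5·0.375·65 = 29.25 kips.
  Edge l_c = 0.875 − 0.5625/2 = 0.5938 → r_n = 17.37 kips; interior l_c = 1.5 − 0.5625 = 0.9375 → r_n = 27.42 kips.
  R_n,bearing = 2·17.37 + 6·27.42 = 199.3 kips → 199.3 / 2 = 99.6 kips.
Bolt shear governs: 53.4 kips.

53.4 kips (bolt shear governs)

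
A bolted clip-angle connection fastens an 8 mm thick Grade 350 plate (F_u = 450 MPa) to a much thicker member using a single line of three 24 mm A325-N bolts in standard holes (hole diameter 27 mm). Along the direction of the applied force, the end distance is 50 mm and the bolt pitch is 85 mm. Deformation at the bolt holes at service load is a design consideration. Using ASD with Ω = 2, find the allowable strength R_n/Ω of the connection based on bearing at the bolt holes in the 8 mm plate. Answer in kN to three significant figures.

Per bolt r_n = 1.2 l_c t F_u ≤ 2.4 d t F_u; upper limit = 2.4 × 24 × 8 × 450 / 1000 = 207.4 kN.
Edge bolt: l_c = 50 − 27/2 = 36.5 mm → 1.2 × 36.5 × 8 × 450 / 1000 = 157.7 → r_n = 157.7 kN.
Interior bolts: l_c = 85 − 27 = 58 mm → 1.2 × 58 × 8 × 450 / 1000 = 250.6 → r_n = 207.4 kN.
R_n = 1 × 157.7 + 2 × 207.4 = 572.4 kN.
Allowable strength R_n/Ω = 572.4 / 2 = 286 kN.

286 kN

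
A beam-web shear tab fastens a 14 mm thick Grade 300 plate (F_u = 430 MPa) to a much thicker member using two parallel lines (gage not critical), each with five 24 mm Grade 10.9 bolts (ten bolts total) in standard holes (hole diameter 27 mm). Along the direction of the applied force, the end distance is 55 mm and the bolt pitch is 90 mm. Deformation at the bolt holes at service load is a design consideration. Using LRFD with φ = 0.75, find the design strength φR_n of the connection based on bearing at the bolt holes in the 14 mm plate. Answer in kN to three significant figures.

Per bolt r_n = 1.2 l_c t F_u ≤ 2.4 d t F_u; upper limit = 2.4 × 24 × 14 × 430 / 1000 = 346.8 kN.
Edge bolt: l_c = 55 − 27/2 = 41.5 mm → 1.2 × 41.5 × 14 × 430 / 1000 = 299.8 → r_n = 299.8 kN.
Interior bolts: l_c = 90 − 27 = 63 mm → 1.2 × 63 × 14 × 430 / 1000 = 455.1 → r_n = 346.8 kN.
R_n = 2 × 299.8 + 8 × 346.8 = 3374 kN.
Design strength φR_n = 0.75 × 3374 = 2530 kN.

2530 kN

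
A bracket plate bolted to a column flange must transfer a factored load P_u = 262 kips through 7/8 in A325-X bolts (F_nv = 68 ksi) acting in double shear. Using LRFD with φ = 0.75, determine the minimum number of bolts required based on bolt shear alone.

5 bolts

A_b = π·0.875²/4 = 0.6013 in².
Per-bolt design strength φR_n = 0.75 × 68 × 0.6013 × 2 = 61.33 kips.
n ≥ 262 / 61.33 = 4.272 → use 5 bolts.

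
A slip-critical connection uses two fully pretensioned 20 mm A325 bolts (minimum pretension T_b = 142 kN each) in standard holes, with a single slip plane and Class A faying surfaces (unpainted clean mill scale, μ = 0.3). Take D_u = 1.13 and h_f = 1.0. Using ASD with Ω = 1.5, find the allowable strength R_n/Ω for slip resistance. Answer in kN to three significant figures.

R_n = μ · D_u · h_f · T_b · n_s · n_b = 0.3 × 1.13 × 1.0 × 142 × 1 × 2 = 96.28 kN.
Allowable strength R_n/Ω = 96.28 / 1.5 = 64.2 kN.

64.2 kN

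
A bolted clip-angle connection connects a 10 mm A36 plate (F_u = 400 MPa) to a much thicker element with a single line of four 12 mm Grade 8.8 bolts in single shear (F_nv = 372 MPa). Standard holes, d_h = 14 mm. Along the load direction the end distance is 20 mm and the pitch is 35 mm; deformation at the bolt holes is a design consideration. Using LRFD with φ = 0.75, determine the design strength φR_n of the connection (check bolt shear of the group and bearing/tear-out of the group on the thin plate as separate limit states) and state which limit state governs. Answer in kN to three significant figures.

126 kN (bolt shear governs)

Bolt shear: A_b = π·12²/4 = 113.1 mm²; R_n = 372 × 113.1 × 4 × 1 / 1000 = 168.3 kN → 0.75 × 168.3 = 126 kN.
Bearing (1.2 l_c t F_u ≤ 2.4 d t F_u): upper limit = 2.4·12·10·400 / 1000 = 115.2 kN.
  Edge l_c = 20 − 14/2 = 13 → r_n = 62.4 kN; interior l_c = 35 − 14 = 21 → r_n = 100.8 kN.
  R_n,bearing = 1·62.4 + 3·100.8 = 364.8 kN → 0.75 × 364.8 = 274 kN.
Bolt shear governs: 126 kN.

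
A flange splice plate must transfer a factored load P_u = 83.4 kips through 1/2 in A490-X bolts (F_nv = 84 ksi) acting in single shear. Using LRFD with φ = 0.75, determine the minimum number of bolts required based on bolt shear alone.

A_b = π·0.5²/4 = 0.1963 in².
Per-bolt design strength φR_n = 0.75 × 84 × 0.1963 × 1 = 12.37 kips.
n ≥ 83.4 / 12.37 = 6.742 → use 7 bolts.

7 bolts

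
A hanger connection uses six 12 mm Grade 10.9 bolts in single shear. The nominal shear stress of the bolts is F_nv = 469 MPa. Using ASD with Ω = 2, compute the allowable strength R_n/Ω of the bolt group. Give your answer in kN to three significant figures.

A_b = π × 12² / 4 = 113.1 mm².
R_n = F_nv · A_b · n · n_s = 469 × 113.1 × 6 × 1 / 1000 = 318.3 kN.
Allowable strength R_n/Ω = 318.3 / 2 = 159 kN.

159 kN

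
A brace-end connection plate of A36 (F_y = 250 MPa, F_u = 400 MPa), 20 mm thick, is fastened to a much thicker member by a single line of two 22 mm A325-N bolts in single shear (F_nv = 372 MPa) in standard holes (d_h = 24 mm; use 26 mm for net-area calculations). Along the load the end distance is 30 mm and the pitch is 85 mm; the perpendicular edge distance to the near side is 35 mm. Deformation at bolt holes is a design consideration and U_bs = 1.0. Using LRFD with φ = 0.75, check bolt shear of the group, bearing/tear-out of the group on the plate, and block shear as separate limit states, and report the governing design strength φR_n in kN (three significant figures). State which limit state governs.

Bolt shear: A_b = π·22²/4 = 380.1 mm²; R_n = 372 × 380.1 × 2 × 1 / 1000 = 282.8 kN → 0.75 × 282.8 = 212 kN.
Bearing: edge l_c = 18, r_n = 172.8 kN; interior l_c = 61, r_n = 422.4 kN; R_n = 172.8 + 1·422.4 = 595.2 kN → 446 kN.
Block shear: A_gv = 2300, A_nv = 1520, A_nt = 440 mm²; R_n = min(0.6F_uA_nv, 0.6F_yA_gv) + U_bs·F_u·A_nt = 521 kN → 391 kN.
Bolt shear governs: 212 kN.

212 kN (bolt shear governs)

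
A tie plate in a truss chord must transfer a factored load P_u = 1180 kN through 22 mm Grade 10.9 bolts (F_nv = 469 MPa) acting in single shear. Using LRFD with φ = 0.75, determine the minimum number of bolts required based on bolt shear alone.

9 bolts

A_b = π·22²/4 = 380.1 mm².
Per-bolt design strength φR_n = 0.75 × 469 × 380.1 × 1 / 1000 = 133.7 kN.
n ≥ 1180 / 133.7 = 8.825 → use 9 bolts.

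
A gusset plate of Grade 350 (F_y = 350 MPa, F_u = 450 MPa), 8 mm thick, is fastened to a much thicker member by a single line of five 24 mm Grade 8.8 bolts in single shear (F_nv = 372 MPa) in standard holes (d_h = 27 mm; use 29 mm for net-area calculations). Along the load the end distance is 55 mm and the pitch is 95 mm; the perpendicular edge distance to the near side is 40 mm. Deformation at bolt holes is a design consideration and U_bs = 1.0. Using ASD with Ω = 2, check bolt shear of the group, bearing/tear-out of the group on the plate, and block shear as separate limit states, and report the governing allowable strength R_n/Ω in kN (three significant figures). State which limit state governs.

Bolt shear: A_b = π·24²/4 = 452.4 mm²; R_n = 372 × 452.4 × 5 × 1 / 1000 = 841.4 kN → 841.4 / 2 = 421 kN.
Bearing: edge l_c = 41.5, r_n = 179.3 kN; interior l_c = 68, r_n = 207.4 kN; R_n = 179.3 + 4·207.4 = 1009 kN → 504 kN.
Block shear: A_gv = 3480, A_nv = 2436, A_nt = 204 mm²; R_n = min(0.6F_uA_nv, 0.6F_yA_gv) + U_bs·F_u·A_nt = 749.5 kN → 375 kN.
Block shear governs: 375 kN.

375 kN (block shear governs)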